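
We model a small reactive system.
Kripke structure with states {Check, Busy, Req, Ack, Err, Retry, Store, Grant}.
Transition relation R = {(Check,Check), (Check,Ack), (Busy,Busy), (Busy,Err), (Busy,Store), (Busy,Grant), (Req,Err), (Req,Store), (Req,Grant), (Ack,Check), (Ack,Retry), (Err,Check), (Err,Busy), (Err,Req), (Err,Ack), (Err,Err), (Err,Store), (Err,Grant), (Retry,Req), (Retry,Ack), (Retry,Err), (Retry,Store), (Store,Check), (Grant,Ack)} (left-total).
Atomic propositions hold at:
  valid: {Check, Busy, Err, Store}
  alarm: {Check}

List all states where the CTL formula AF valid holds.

AF valid: least fixpoint, start Z0 = {Check, Busy, Err, Store}, add states with every successor in Z. Already a fixed point.
Sat(AF valid) = {Check, Busy, Err, Store}

{Check, Busy, Err, Store}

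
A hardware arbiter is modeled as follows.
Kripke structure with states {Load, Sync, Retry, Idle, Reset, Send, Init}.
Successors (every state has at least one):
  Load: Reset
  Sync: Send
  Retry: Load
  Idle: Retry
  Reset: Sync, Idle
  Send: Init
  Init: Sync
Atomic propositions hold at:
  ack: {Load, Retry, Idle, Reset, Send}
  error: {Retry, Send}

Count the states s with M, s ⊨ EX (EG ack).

EG ack: greatest fixpoint, start Z0 = {Load, Retry, Idle, Reset, Send}, keep only states in Sat with some successor in Z. Z1 = {Load, Retry, Idle, Reset}; fixed.
Sat(EG ack) = {Load, Retry, Idle, Reset}
Sat(EX (EG ack)) = {s : some successor in {Load, Retry, Idle, Reset}} = {Load, Retry, Idle, Reset}
|Sat(EX (EG ack))| = |{Load, Retry, Idle, Reset}| = 4.

4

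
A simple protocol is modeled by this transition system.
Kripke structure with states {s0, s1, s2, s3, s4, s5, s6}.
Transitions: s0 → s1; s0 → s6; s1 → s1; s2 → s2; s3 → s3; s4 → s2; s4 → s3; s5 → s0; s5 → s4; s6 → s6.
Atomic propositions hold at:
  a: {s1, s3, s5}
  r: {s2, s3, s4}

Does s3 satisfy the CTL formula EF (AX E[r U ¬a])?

Sat(¬a) = {s0, s2, s4, s6}
E[r U ¬a]: least fixpoint, start Z0 = Sat(¬a) = {s0, s2, s4, s6}, add states in Sat(r) with some successor in Z. Already a fixed point.
Sat(E[r U ¬a]) = {s0, s2, s4, s6}
Sat(AX E[r U ¬a]) = {s : every successor in {s0, s2, s4, s6}} = {s2, s5, s6}
EF (AX E[r U ¬a]): least fixpoint, start Z0 = {s2, s5, s6}, add states with some successor in Z. Z1 = {s0, s2, s4, s5, s6}; fixed.
Sat(EF (AX E[r U ¬a])) = {s0, s2, s4, s5, s6}
s3 ∉ Sat(EF (AX E[r U ¬a])) = {s0, s2, s4, s5, s6}, so the formula does not hold at s3.

No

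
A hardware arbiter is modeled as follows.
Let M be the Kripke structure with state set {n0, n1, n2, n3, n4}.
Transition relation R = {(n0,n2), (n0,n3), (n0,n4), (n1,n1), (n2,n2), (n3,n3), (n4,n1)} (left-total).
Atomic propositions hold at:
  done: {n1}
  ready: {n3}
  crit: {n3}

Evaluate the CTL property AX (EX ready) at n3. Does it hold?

Sat(EX ready) = {s : some successor in {n3}} = {n0, n3}
Sat(AX (EX ready)) = {s : every successor in {n0, n3}} = {n3}
n3 ∈ Sat(AX (EX ready)) = {n3}, so the formula holds at n3.

Yes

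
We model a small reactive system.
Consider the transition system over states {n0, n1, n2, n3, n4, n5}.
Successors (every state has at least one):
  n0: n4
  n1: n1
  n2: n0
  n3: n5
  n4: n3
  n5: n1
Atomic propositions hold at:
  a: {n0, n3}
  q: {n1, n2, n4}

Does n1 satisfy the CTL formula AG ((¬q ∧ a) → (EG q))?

Yes

Sat(¬q) = {n0, n3, n5}
Sat(¬q ∧ a) = {n0, n3}
EG q: greatest fixpoint, start Z0 = {n1, n2, n4}, keep only states in Sat with some successor in Z. Z1 = {n1}; fixed.
Sat(EG q) = {n1}
Sat((¬q ∧ a) → (EG q)) = {n1, n2, n4, n5}
AG ((¬q ∧ a) → (EG q)): greatest fixpoint, start Z0 = {n1, n2, n4, n5}, keep only states in Sat with every successor in Z. Z1 = {n1, n5}; fixed.
Sat(AG ((¬q ∧ a) → (EG q))) = {n1, n5}
n1 ∈ Sat(AG ((¬q ∧ a) → (EG q))) = {n1, n5}, so the formula holds at n1.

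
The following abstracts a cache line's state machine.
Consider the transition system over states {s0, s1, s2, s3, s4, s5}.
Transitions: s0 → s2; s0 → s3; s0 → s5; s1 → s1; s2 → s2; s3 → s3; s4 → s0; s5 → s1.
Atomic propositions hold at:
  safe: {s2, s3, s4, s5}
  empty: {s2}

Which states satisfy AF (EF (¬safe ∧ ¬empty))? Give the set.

{s0, s1, s4, s5}

Sat(¬safe) = {s0, s1}
Sat(¬empty) = {s0, s1, s3, s4, s5}
Sat(¬safe ∧ ¬empty) = {s0, s1}
EF (¬safe ∧ ¬empty): least fixpoint, start Z0 = {s0, s1}, add states with some successor in Z. Z1 = {s0, s1, s4, s5}; fixed.
Sat(EF (¬safe ∧ ¬empty)) = {s0, s1, s4, s5}
AF (EF (¬safe ∧ ¬empty)): least fixpoint, start Z0 = {s0, s1, s4, s5}, add states with every successor in Z. Already a fixed point.
Sat(AF (EF (¬safe ∧ ¬empty))) = {s0, s1, s4, s5}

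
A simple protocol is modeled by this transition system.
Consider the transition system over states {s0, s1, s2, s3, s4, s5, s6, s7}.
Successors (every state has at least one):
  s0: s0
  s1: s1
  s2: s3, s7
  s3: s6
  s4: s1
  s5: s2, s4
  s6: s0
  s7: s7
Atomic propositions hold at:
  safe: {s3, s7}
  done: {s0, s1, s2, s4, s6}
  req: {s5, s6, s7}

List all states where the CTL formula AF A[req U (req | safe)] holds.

{s2, s3, s5, s6, s7}

Sat(req | safe) = {s3, s5, s6, s7}
A[req U (req | safe)]: least fixpoint, start Z0 = Sat((req | safe)) = {s3, s5, s6, s7}, add states in Sat(req) with every successor in Z. Already a fixed point.
Sat(A[req U (req | safe)]) = {s3, s5, s6, s7}
AF A[req U (req | safe)]: least fixpoint, start Z0 = {s3, s5, s6, s7}, add states with every successor in Z. Z1 = {s2, s3, s5, s6, s7}; fixed.
Sat(AF A[req U (req | safe)]) = {s2, s3, s5, s6, s7}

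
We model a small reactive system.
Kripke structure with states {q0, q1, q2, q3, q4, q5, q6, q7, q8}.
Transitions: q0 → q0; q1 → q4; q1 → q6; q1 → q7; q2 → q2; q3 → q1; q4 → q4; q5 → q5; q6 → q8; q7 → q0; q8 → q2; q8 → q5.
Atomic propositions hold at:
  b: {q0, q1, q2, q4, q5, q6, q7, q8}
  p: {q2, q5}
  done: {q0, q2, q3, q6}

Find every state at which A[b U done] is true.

{q0, q2, q3, q6, q7}

A[b U done]: least fixpoint, start Z0 = Sat(done) = {q0, q2, q3, q6}, add states in Sat(b) with every successor in Z. Z1 = {q0, q2, q3, q6, q7}; fixed.
Sat(A[b U done]) = {q0, q2, q3, q6, q7}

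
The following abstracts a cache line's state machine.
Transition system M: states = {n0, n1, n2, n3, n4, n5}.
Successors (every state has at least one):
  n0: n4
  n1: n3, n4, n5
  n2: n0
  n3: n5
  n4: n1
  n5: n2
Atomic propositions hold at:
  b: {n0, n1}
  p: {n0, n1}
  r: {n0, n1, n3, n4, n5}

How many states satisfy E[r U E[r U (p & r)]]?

Sat(p & r) = {n0, n1}
E[r U (p & r)]: least fixpoint, start Z0 = Sat((p & r)) = {n0, n1}, add states in Sat(r) with some successor in Z. Z1 = {n0, n1, n4}; fixed.
Sat(E[r U (p & r)]) = {n0, n1, n4}
E[r U E[r U (p & r)]]: least fixpoint, start Z0 = Sat(E[r U (p & r)]) = {n0, n1, n4}, add states in Sat(r) with some successor in Z. Already a fixed point.
Sat(E[r U E[r U (p & r)]]) = {n0, n1, n4}
|Sat(E[r U E[r U (p & r)]])| = |{n0, n1, n4}| = 3.

3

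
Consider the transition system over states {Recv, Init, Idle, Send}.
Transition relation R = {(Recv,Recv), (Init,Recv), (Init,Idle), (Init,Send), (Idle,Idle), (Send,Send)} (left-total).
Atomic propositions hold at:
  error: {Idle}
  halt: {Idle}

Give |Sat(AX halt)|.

Sat(AX halt) = {s : every successor in {Idle}} = {Idle}
|Sat(AX halt)| = |{Idle}| = 1.

1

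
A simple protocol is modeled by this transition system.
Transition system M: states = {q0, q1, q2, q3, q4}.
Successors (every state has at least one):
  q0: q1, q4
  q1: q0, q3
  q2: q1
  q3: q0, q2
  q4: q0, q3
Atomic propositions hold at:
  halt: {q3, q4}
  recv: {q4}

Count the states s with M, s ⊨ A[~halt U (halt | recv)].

2

Sat(~halt) = {q0, q1, q2}
Sat(halt | recv) = {q3, q4}
A[~halt U (halt | recv)]: least fixpoint, start Z0 = Sat((halt | recv)) = {q3, q4}, add states in Sat(~halt) with every successor in Z. Already a fixed point.
Sat(A[~halt U (halt | recv)]) = {q3, q4}
|Sat(A[~halt U (halt | recv)])| = |{q3, q4}| = 2.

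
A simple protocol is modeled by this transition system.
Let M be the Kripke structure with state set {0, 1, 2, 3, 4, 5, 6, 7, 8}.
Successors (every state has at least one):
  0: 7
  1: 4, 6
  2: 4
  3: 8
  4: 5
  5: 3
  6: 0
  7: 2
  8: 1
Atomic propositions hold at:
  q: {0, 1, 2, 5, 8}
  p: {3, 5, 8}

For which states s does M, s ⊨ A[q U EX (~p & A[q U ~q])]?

{0, 1, 2, 6, 7, 8}

Sat(~p) = {0, 1, 2, 4, 6, 7}
Sat(~q) = {3, 4, 6, 7}
A[q U ~q]: least fixpoint, start Z0 = Sat(~q) = {3, 4, 6, 7}, add states in Sat(q) with every successor in Z. Z1 = {0, 1, 2, 3, 4, 5, 6, 7}; Z2 = {0, 1, 2, 3, 4, 5, 6, 7, 8}; fixed.
Sat(A[q U ~q]) = {0, 1, 2, 3, 4, 5, 6, 7, 8}
Sat(~p & A[q U ~q]) = {0, 1, 2, 4, 6, 7}
Sat(EX (~p & A[q U ~q])) = {s : some successor in {0, 1, 2, 4, 6, 7}} = {0, 1, 2, 6, 7, 8}
A[q U EX (~p & A[q U ~q])]: least fixpoint, start Z0 = Sat(EX (~p & A[q U ~q])) = {0, 1, 2, 6, 7, 8}, add states in Sat(q) with every successor in Z. Already a fixed point.
Sat(A[q U EX (~p & A[q U ~q])]) = {0, 1, 2, 6, 7, 8}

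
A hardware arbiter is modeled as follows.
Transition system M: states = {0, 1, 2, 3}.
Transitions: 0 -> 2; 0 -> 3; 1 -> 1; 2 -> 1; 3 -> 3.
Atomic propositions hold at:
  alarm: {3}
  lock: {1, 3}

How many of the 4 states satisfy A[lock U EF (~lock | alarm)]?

3

Sat(~lock) = {0, 2}
Sat(~lock | alarm) = {0, 2, 3}
EF (~lock | alarm): least fixpoint, start Z0 = {0, 2, 3}, add states with some successor in Z. Already a fixed point.
Sat(EF (~lock | alarm)) = {0, 2, 3}
A[lock U EF (~lock | alarm)]: least fixpoint, start Z0 = Sat(EF (~lock | alarm)) = {0, 2, 3}, add states in Sat(lock) with every successor in Z. Already a fixed point.
Sat(A[lock U EF (~lock | alarm)]) = {0, 2, 3}
|Sat(A[lock U EF (~lock | alarm)])| = |{0, 2, 3}| = 3.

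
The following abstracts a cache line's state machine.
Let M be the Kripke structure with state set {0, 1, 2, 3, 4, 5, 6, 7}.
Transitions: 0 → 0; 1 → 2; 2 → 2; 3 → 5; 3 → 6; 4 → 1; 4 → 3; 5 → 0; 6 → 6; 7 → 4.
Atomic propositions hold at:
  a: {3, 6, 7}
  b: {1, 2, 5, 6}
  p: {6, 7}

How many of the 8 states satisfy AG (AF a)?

1

AF a: least fixpoint, start Z0 = {3, 6, 7}, add states with every successor in Z. Already a fixed point.
Sat(AF a) = {3, 6, 7}
AG (AF a): greatest fixpoint, start Z0 = {3, 6, 7}, keep only states in Sat with every successor in Z. Z1 = {6}; fixed.
Sat(AG (AF a)) = {6}
|Sat(AG (AF a))| = |{6}| = 1.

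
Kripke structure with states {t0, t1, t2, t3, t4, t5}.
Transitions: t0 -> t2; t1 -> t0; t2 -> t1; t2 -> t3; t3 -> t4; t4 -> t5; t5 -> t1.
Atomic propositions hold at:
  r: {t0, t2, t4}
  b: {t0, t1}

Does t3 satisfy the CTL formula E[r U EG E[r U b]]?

E[r U b]: least fixpoint, start Z0 = Sat(b) = {t0, t1}, add states in Sat(r) with some successor in Z. Z1 = {t0, t1, t2}; fixed.
Sat(E[r U b]) = {t0, t1, t2}
EG E[r U b]: greatest fixpoint, start Z0 = {t0, t1, t2}, keep only states in Sat with some successor in Z. Already a fixed point.
Sat(EG E[r U b]) = {t0, t1, t2}
E[r U EG E[r U b]]: least fixpoint, start Z0 = Sat(EG E[r U b]) = {t0, t1, t2}, add states in Sat(r) with some successor in Z. Already a fixed point.
Sat(E[r U EG E[r U b]]) = {t0, t1, t2}
t3 ∉ Sat(E[r U EG E[r U b]]) = {t0, t1, t2}, so the formula does not hold at t3.

No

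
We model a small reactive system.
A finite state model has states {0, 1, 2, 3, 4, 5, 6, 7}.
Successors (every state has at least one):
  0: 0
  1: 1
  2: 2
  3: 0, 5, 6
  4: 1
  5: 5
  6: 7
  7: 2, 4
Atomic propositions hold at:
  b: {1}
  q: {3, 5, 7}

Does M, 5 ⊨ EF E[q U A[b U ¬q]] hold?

No

Sat(¬q) = {0, 1, 2, 4, 6}
A[b U ¬q]: least fixpoint, start Z0 = Sat(¬q) = {0, 1, 2, 4, 6}, add states in Sat(b) with every successor in Z. Already a fixed point.
Sat(A[b U ¬q]) = {0, 1, 2, 4, 6}
E[q U A[b U ¬q]]: least fixpoint, start Z0 = Sat(A[b U ¬q]) = {0, 1, 2, 4, 6}, add states in Sat(q) with some successor in Z. Z1 = {0, 1, 2, 3, 4, 6, 7}; fixed.
Sat(E[q U A[b U ¬q]]) = {0, 1, 2, 3, 4, 6, 7}
EF E[q U A[b U ¬q]]: least fixpoint, start Z0 = {0, 1, 2, 3, 4, 6, 7}, add states with some successor in Z. Already a fixed point.
Sat(EF E[q U A[b U ¬q]]) = {0, 1, 2, 3, 4, 6, 7}
5 ∉ Sat(EF E[q U A[b U ¬q]]) = {0, 1, 2, 3, 4, 6, 7}, so the formula does not hold at 5.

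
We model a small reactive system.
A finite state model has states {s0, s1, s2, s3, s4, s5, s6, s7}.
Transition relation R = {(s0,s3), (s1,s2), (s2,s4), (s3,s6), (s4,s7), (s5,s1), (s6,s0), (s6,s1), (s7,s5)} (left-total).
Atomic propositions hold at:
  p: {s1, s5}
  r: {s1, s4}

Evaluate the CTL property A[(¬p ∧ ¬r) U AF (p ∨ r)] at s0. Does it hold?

No

Sat(¬p) = {s0, s2, s3, s4, s6, s7}
Sat(¬r) = {s0, s2, s3, s5, s6, s7}
Sat(¬p ∧ ¬r) = {s0, s2, s3, s6, s7}
Sat(p ∨ r) = {s1, s4, s5}
AF (p ∨ r): least fixpoint, start Z0 = {s1, s4, s5}, add states with every successor in Z. Z1 = {s1, s2, s4, s5, s7}; fixed.
Sat(AF (p ∨ r)) = {s1, s2, s4, s5, s7}
A[(¬p ∧ ¬r) U AF (p ∨ r)]: least fixpoint, start Z0 = Sat(AF (p ∨ r)) = {s1, s2, s4, s5, s7}, add states in Sat(¬p ∧ ¬r) with every successor in Z. Already a fixed point.
Sat(A[(¬p ∧ ¬r) U AF (p ∨ r)]) = {s1, s2, s4, s5, s7}
s0 ∉ Sat(A[(¬p ∧ ¬r) U AF (p ∨ r)]) = {s1, s2, s4, s5, s7}, so the formula does not hold at s0.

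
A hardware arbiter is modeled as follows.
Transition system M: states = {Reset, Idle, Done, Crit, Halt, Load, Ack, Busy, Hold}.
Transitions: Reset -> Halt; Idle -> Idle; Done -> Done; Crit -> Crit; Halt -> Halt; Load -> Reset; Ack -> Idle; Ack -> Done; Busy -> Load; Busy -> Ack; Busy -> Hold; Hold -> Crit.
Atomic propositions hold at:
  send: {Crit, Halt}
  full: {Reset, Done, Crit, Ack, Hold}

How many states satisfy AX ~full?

3

Sat(~full) = {Idle, Halt, Load, Busy}
Sat(AX ~full) = {s : every successor in {Idle, Halt, Load, Busy}} = {Reset, Idle, Halt}
|Sat(AX ~full)| = |{Reset, Idle, Halt}| = 3.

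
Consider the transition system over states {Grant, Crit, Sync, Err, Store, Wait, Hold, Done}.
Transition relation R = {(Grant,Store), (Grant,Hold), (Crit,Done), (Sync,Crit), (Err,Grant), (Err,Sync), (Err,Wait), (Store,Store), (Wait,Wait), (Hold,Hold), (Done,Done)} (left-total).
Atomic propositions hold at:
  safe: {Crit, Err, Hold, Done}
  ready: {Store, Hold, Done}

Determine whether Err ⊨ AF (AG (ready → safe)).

No

Sat(ready → safe) = {Grant, Crit, Sync, Err, Wait, Hold, Done}
AG (ready → safe): greatest fixpoint, start Z0 = {Grant, Crit, Sync, Err, Wait, Hold, Done}, keep only states in Sat with every successor in Z. Z1 = {Crit, Sync, Err, Wait, Hold, Done}; Z2 = {Crit, Sync, Wait, Hold, Done}; fixed.
Sat(AG (ready → safe)) = {Crit, Sync, Wait, Hold, Done}
AF (AG (ready → safe)): least fixpoint, start Z0 = {Crit, Sync, Wait, Hold, Done}, add states with every successor in Z. Already a fixed point.
Sat(AF (AG (ready → safe))) = {Crit, Sync, Wait, Hold, Done}
Err ∉ Sat(AF (AG (ready → safe))) = {Crit, Sync, Wait, Hold, Done}, so the formula does not hold at Err.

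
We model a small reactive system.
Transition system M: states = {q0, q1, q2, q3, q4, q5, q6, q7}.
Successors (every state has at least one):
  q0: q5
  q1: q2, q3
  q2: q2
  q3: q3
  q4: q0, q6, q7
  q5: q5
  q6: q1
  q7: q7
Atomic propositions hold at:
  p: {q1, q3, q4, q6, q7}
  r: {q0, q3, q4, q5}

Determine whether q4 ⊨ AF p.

Yes

AF p: least fixpoint, start Z0 = {q1, q3, q4, q6, q7}, add states with every successor in Z. Already a fixed point.
Sat(AF p) = {q1, q3, q4, q6, q7}
q4 ∈ Sat(AF p) = {q1, q3, q4, q6, q7}, so the formula holds at q4.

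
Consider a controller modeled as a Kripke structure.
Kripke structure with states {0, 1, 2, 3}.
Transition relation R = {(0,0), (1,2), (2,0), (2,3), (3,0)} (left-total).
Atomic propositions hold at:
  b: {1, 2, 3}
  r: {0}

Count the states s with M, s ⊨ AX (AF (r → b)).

Sat(r → b) = {1, 2, 3}
AF (r → b): least fixpoint, start Z0 = {1, 2, 3}, add states with every successor in Z. Already a fixed point.
Sat(AF (r → b)) = {1, 2, 3}
Sat(AX (AF (r → b))) = {s : every successor in {1, 2, 3}} = {1}
|Sat(AX (AF (r → b)))| = |{1}| = 1.

1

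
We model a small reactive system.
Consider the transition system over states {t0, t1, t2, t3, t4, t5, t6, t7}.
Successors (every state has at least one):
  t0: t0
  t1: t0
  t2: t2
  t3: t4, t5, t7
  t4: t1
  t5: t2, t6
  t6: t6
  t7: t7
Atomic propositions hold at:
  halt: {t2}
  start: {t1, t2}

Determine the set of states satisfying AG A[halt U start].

A[halt U start]: least fixpoint, start Z0 = Sat(start) = {t1, t2}, add states in Sat(halt) with every successor in Z. Already a fixed point.
Sat(A[halt U start]) = {t1, t2}
AG A[halt U start]: greatest fixpoint, start Z0 = {t1, t2}, keep only states in Sat with every successor in Z. Z1 = {t2}; fixed.
Sat(AG A[halt U start]) = {t2}

{t2}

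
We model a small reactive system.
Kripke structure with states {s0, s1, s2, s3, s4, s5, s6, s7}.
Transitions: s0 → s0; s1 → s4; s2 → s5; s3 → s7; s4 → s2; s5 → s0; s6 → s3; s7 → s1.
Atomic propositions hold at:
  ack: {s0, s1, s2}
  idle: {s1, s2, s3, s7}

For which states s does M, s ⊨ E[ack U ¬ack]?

{s1, s2, s3, s4, s5, s6, s7}

Sat(¬ack) = {s3, s4, s5, s6, s7}
E[ack U ¬ack]: least fixpoint, start Z0 = Sat(¬ack) = {s3, s4, s5, s6, s7}, add states in Sat(ack) with some successor in Z. Z1 = {s1, s2, s3, s4, s5, s6, s7}; fixed.
Sat(E[ack U ¬ack]) = {s1, s2, s3, s4, s5, s6, s7}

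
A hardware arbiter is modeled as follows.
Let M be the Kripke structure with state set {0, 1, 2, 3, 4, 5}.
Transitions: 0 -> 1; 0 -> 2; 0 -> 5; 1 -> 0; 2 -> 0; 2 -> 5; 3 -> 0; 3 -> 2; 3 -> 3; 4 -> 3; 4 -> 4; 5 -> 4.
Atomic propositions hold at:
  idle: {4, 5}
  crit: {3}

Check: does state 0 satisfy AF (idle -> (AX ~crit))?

Sat(~crit) = {0, 1, 2, 4, 5}
Sat(AX ~crit) = {s : every successor in {0, 1, 2, 4, 5}} = {0, 1, 2, 5}
Sat(idle -> (AX ~crit)) = {0, 1, 2, 3, 5}
AF (idle -> (AX ~crit)): least fixpoint, start Z0 = {0, 1, 2, 3, 5}, add states with every successor in Z. Already a fixed point.
Sat(AF (idle -> (AX ~crit))) = {0, 1, 2, 3, 5}
0 ∈ Sat(AF (idle -> (AX ~crit))) = {0, 1, 2, 3, 5}, so the formula holds at 0.

Yes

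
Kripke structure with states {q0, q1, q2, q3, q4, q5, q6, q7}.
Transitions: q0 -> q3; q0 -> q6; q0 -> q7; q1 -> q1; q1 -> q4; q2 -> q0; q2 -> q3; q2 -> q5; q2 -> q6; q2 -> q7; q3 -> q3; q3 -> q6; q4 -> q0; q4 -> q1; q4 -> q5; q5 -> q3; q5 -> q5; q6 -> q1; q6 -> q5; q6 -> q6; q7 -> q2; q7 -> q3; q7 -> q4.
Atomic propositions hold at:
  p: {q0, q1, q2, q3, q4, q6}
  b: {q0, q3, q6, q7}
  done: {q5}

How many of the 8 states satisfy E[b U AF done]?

5

AF done: least fixpoint, start Z0 = {q5}, add states with every successor in Z. Already a fixed point.
Sat(AF done) = {q5}
E[b U AF done]: least fixpoint, start Z0 = Sat(AF done) = {q5}, add states in Sat(b) with some successor in Z. Z1 = {q5, q6}; Z2 = {q0, q3, q5, q6}; Z3 = {q0, q3, q5, q6, q7}; fixed.
Sat(E[b U AF done]) = {q0, q3, q5, q6, q7}
|Sat(E[b U AF done])| = |{q0, q3, q5, q6, q7}| = 5.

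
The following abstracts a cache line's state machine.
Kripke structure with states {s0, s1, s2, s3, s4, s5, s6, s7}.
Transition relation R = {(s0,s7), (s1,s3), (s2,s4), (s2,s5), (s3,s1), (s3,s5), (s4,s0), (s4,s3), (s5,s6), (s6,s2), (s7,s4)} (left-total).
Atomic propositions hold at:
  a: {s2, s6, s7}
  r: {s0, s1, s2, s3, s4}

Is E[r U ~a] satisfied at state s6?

Sat(~a) = {s0, s1, s3, s4, s5}
E[r U ~a]: least fixpoint, start Z0 = Sat(~a) = {s0, s1, s3, s4, s5}, add states in Sat(r) with some successor in Z. Z1 = {s0, s1, s2, s3, s4, s5}; fixed.
Sat(E[r U ~a]) = {s0, s1, s2, s3, s4, s5}
s6 ∉ Sat(E[r U ~a]) = {s0, s1, s2, s3, s4, s5}, so the formula does not hold at s6.

No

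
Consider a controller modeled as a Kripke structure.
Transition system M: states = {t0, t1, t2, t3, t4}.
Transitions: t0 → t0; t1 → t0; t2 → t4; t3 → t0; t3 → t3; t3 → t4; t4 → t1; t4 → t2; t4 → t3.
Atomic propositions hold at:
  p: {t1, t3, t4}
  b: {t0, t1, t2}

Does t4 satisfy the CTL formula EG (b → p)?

Sat(b → p) = {t1, t3, t4}
EG (b → p): greatest fixpoint, start Z0 = {t1, t3, t4}, keep only states in Sat with some successor in Z. Z1 = {t3, t4}; fixed.
Sat(EG (b → p)) = {t3, t4}
t4 ∈ Sat(EG (b → p)) = {t3, t4}, so the formula holds at t4.

Yes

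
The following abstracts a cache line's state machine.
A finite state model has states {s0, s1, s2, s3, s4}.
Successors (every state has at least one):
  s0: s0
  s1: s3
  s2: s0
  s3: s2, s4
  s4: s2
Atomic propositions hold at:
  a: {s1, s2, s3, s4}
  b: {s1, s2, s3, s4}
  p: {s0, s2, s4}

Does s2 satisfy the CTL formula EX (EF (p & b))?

Sat(p & b) = {s2, s4}
EF (p & b): least fixpoint, start Z0 = {s2, s4}, add states with some successor in Z. Z1 = {s2, s3, s4}; Z2 = {s1, s2, s3, s4}; fixed.
Sat(EF (p & b)) = {s1, s2, s3, s4}
Sat(EX (EF (p & b))) = {s : some successor in {s1, s2, s3, s4}} = {s1, s3, s4}
s2 ∉ Sat(EX (EF (p & b))) = {s1, s3, s4}, so the formula does not hold at s2.

No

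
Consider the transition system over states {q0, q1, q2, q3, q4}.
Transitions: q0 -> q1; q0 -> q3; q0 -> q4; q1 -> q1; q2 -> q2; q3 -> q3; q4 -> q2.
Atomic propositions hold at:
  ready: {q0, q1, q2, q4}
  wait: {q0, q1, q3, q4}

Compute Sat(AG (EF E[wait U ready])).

{q1, q2, q4}

E[wait U ready]: least fixpoint, start Z0 = Sat(ready) = {q0, q1, q2, q4}, add states in Sat(wait) with some successor in Z. Already a fixed point.
Sat(E[wait U ready]) = {q0, q1, q2, q4}
EF E[wait U ready]: least fixpoint, start Z0 = {q0, q1, q2, q4}, add states with some successor in Z. Already a fixed point.
Sat(EF E[wait U ready]) = {q0, q1, q2, q4}
AG (EF E[wait U ready]): greatest fixpoint, start Z0 = {q0, q1, q2, q4}, keep only states in Sat with every successor in Z. Z1 = {q1, q2, q4}; fixed.
Sat(AG (EF E[wait U ready])) = {q1, q2, q4}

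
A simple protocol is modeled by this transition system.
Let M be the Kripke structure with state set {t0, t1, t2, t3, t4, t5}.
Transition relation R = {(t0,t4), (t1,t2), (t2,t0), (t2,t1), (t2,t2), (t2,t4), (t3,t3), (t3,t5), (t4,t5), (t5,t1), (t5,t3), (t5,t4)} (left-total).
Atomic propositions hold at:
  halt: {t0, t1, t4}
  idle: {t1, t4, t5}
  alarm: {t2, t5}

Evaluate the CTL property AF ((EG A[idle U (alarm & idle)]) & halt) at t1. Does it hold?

Sat(alarm & idle) = {t5}
A[idle U (alarm & idle)]: least fixpoint, start Z0 = Sat((alarm & idle)) = {t5}, add states in Sat(idle) with every successor in Z. Z1 = {t4, t5}; fixed.
Sat(A[idle U (alarm & idle)]) = {t4, t5}
EG A[idle U (alarm & idle)]: greatest fixpoint, start Z0 = {t4, t5}, keep only states in Sat with some successor in Z. Already a fixed point.
Sat(EG A[idle U (alarm & idle)]) = {t4, t5}
Sat((EG A[idle U (alarm & idle)]) & halt) = {t4}
AF ((EG A[idle U (alarm & idle)]) & halt): least fixpoint, start Z0 = {t4}, add states with every successor in Z. Z1 = {t0, t4}; fixed.
Sat(AF ((EG A[idle U (alarm & idle)]) & halt)) = {t0, t4}
t1 ∉ Sat(AF ((EG A[idle U (alarm & idle)]) & halt)) = {t0, t4}, so the formula does not hold at t1.

No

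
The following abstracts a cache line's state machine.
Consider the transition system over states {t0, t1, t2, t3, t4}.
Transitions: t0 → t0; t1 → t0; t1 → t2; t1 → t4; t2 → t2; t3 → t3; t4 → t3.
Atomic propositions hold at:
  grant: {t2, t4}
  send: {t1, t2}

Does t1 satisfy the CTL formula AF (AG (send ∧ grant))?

Sat(send ∧ grant) = {t2}
AG (send ∧ grant): greatest fixpoint, start Z0 = {t2}, keep only states in Sat with every successor in Z. Already a fixed point.
Sat(AG (send ∧ grant)) = {t2}
AF (AG (send ∧ grant)): least fixpoint, start Z0 = {t2}, add states with every successor in Z. Already a fixed point.
Sat(AF (AG (send ∧ grant))) = {t2}
t1 ∉ Sat(AF (AG (send ∧ grant))) = {t2}, so the formula does not hold at t1.

No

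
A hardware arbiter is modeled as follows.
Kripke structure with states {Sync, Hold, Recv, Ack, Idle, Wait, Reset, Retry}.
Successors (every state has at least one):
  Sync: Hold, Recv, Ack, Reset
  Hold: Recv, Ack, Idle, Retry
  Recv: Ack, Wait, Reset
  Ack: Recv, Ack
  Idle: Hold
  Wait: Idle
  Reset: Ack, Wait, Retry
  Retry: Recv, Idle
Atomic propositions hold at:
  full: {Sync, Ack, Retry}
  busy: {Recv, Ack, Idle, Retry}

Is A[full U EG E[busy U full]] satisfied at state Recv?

E[busy U full]: least fixpoint, start Z0 = Sat(full) = {Sync, Ack, Retry}, add states in Sat(busy) with some successor in Z. Z1 = {Sync, Recv, Ack, Retry}; fixed.
Sat(E[busy U full]) = {Sync, Recv, Ack, Retry}
EG E[busy U full]: greatest fixpoint, start Z0 = {Sync, Recv, Ack, Retry}, keep only states in Sat with some successor in Z. Already a fixed point.
Sat(EG E[busy U full]) = {Sync, Recv, Ack, Retry}
A[full U EG E[busy U full]]: least fixpoint, start Z0 = Sat(EG E[busy U full]) = {Sync, Recv, Ack, Retry}, add states in Sat(full) with every successor in Z. Already a fixed point.
Sat(A[full U EG E[busy U full]]) = {Sync, Recv, Ack, Retry}
Recv ∈ Sat(A[full U EG E[busy U full]]) = {Sync, Recv, Ack, Retry}, so the formula holds at Recv.

Yes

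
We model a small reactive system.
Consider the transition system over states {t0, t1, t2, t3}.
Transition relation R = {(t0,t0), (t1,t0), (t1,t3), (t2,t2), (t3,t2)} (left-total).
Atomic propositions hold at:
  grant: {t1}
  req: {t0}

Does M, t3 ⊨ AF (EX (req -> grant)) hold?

Sat(req -> grant) = {t1, t2, t3}
Sat(EX (req -> grant)) = {s : some successor in {t1, t2, t3}} = {t1, t2, t3}
AF (EX (req -> grant)): least fixpoint, start Z0 = {t1, t2, t3}, add states with every successor in Z. Already a fixed point.
Sat(AF (EX (req -> grant))) = {t1, t2, t3}
t3 ∈ Sat(AF (EX (req -> grant))) = {t1, t2, t3}, so the formula holds at t3.

Yes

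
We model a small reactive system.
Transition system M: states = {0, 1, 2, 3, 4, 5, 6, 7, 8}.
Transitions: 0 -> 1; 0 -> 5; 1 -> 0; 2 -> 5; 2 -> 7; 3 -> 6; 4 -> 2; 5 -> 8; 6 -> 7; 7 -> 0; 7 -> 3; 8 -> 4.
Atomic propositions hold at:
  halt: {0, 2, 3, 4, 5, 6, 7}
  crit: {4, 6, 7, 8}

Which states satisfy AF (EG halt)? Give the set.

EG halt: greatest fixpoint, start Z0 = {0, 2, 3, 4, 5, 6, 7}, keep only states in Sat with some successor in Z. Z1 = {0, 2, 3, 4, 6, 7}; Z2 = {2, 3, 4, 6, 7}; fixed.
Sat(EG halt) = {2, 3, 4, 6, 7}
AF (EG halt): least fixpoint, start Z0 = {2, 3, 4, 6, 7}, add states with every successor in Z. Z1 = {2, 3, 4, 6, 7, 8}; Z2 = {2, 3, 4, 5, 6, 7, 8}; fixed.
Sat(AF (EG halt)) = {2, 3, 4, 5, 6, 7, 8}

{2, 3, 4, 5, 6, 7, 8}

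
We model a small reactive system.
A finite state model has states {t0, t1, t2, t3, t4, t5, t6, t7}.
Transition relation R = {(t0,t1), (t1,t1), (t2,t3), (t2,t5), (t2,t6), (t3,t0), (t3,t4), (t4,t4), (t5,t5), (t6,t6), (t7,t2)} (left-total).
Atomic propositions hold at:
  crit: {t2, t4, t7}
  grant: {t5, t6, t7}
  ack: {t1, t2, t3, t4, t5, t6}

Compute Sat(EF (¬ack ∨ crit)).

Sat(¬ack) = {t0, t7}
Sat(¬ack ∨ crit) = {t0, t2, t4, t7}
EF (¬ack ∨ crit): least fixpoint, start Z0 = {t0, t2, t4, t7}, add states with some successor in Z. Z1 = {t0, t2, t3, t4, t7}; fixed.
Sat(EF (¬ack ∨ crit)) = {t0, t2, t3, t4, t7}

{t0, t2, t3, t4, t7}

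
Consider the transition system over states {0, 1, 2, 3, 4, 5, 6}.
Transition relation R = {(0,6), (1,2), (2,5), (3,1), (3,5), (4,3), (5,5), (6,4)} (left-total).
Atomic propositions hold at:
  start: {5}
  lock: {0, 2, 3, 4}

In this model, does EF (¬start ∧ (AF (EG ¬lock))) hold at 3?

Yes

Sat(¬start) = {0, 1, 2, 3, 4, 6}
Sat(¬lock) = {1, 5, 6}
EG ¬lock: greatest fixpoint, start Z0 = {1, 5, 6}, keep only states in Sat with some successor in Z. Z1 = {5}; fixed.
Sat(EG ¬lock) = {5}
AF (EG ¬lock): least fixpoint, start Z0 = {5}, add states with every successor in Z. Z1 = {2, 5}; Z2 = {1, 2, 5}; Z3 = {1, 2, 3, 5}; Z4 = {1, 2, 3, 4, 5}; Z5 = {1, 2, 3, 4, 5, 6}; Z6 = {0, 1, 2, 3, 4, 5, 6}; fixed.
Sat(AF (EG ¬lock)) = {0, 1, 2, 3, 4, 5, 6}
Sat(¬start ∧ (AF (EG ¬lock))) = {0, 1, 2, 3, 4, 6}
EF (¬start ∧ (AF (EG ¬lock))): least fixpoint, start Z0 = {0, 1, 2, 3, 4, 6}, add states with some successor in Z. Already a fixed point.
Sat(EF (¬start ∧ (AF (EG ¬lock)))) = {0, 1, 2, 3, 4, 6}
3 ∈ Sat(EF (¬start ∧ (AF (EG ¬lock)))) = {0, 1, 2, 3, 4, 6}, so the formula holds at 3.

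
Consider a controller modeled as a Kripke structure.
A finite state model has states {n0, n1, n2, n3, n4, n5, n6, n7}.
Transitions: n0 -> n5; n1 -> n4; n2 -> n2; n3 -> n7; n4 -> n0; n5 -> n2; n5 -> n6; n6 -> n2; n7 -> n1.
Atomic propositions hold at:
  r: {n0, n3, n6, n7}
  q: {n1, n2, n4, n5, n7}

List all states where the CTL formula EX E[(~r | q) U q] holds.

{n0, n1, n2, n3, n5, n6, n7}

Sat(~r) = {n1, n2, n4, n5}
Sat(~r | q) = {n1, n2, n4, n5, n7}
E[(~r | q) U q]: least fixpoint, start Z0 = Sat(q) = {n1, n2, n4, n5, n7}, add states in Sat(~r | q) with some successor in Z. Already a fixed point.
Sat(E[(~r | q) U q]) = {n1, n2, n4, n5, n7}
Sat(EX E[(~r | q) U q]) = {s : some successor in {n1, n2, n4, n5, n7}} = {n0, n1, n2, n3, n5, n6, n7}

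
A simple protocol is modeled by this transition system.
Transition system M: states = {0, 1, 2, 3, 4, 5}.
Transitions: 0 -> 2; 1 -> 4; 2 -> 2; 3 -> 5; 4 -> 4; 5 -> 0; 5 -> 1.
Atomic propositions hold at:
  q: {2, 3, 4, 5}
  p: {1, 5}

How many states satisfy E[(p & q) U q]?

4

Sat(p & q) = {5}
E[(p & q) U q]: least fixpoint, start Z0 = Sat(q) = {2, 3, 4, 5}, add states in Sat(p & q) with some successor in Z. Already a fixed point.
Sat(E[(p & q) U q]) = {2, 3, 4, 5}
|Sat(E[(p & q) U q])| = |{2, 3, 4, 5}| = 4.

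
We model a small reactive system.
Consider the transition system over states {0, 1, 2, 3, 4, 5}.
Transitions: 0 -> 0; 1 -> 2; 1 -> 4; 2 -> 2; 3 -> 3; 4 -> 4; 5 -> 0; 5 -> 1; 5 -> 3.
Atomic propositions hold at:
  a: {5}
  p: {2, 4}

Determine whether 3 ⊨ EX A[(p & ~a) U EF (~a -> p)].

No

Sat(~a) = {0, 1, 2, 3, 4}
Sat(p & ~a) = {2, 4}
Sat(~a -> p) = {2, 4, 5}
EF (~a -> p): least fixpoint, start Z0 = {2, 4, 5}, add states with some successor in Z. Z1 = {1, 2, 4, 5}; fixed.
Sat(EF (~a -> p)) = {1, 2, 4, 5}
A[(p & ~a) U EF (~a -> p)]: least fixpoint, start Z0 = Sat(EF (~a -> p)) = {1, 2, 4, 5}, add states in Sat(p & ~a) with every successor in Z. Already a fixed point.
Sat(A[(p & ~a) U EF (~a -> p)]) = {1, 2, 4, 5}
Sat(EX A[(p & ~a) U EF (~a -> p)]) = {s : some successor in {1, 2, 4, 5}} = {1, 2, 4, 5}
3 ∉ Sat(EX A[(p & ~a) U EF (~a -> p)]) = {1, 2, 4, 5}, so the formula does not hold at 3.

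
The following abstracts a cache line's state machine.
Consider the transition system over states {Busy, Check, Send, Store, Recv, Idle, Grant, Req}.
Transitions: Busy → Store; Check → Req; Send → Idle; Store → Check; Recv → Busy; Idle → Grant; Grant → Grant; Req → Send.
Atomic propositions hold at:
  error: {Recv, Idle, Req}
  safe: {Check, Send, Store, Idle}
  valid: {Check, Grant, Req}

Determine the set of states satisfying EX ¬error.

Sat(¬error) = {Busy, Check, Send, Store, Grant}
Sat(EX ¬error) = {s : some successor in {Busy, Check, Send, Store, Grant}} = {Busy, Store, Recv, Idle, Grant, Req}

{Busy, Store, Recv, Idle, Grant, Req}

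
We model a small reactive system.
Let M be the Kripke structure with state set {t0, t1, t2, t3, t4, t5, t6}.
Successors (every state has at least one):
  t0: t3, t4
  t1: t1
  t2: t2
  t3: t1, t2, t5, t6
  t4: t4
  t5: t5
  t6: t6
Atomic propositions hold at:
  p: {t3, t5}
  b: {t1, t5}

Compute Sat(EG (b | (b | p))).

{t1, t3, t5}

Sat(b | p) = {t1, t3, t5}
Sat(b | (b | p)) = {t1, t3, t5}
EG (b | (b | p)): greatest fixpoint, start Z0 = {t1, t3, t5}, keep only states in Sat with some successor in Z. Already a fixed point.
Sat(EG (b | (b | p))) = {t1, t3, t5}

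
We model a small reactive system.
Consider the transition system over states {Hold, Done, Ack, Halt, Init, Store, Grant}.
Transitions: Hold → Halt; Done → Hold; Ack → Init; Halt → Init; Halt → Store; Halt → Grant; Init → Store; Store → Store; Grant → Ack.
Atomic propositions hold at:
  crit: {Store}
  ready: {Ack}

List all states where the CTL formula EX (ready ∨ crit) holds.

Sat(ready ∨ crit) = {Ack, Store}
Sat(EX (ready ∨ crit)) = {s : some successor in {Ack, Store}} = {Halt, Init, Store, Grant}

{Halt, Init, Store, Grant}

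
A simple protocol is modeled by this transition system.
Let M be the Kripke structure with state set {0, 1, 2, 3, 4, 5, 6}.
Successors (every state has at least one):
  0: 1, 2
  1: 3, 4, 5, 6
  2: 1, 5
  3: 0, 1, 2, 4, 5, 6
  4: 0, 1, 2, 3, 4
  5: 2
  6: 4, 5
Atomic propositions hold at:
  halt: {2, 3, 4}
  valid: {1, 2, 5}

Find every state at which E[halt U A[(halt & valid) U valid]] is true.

Sat(halt & valid) = {2}
A[(halt & valid) U valid]: least fixpoint, start Z0 = Sat(valid) = {1, 2, 5}, add states in Sat(halt & valid) with every successor in Z. Already a fixed point.
Sat(A[(halt & valid) U valid]) = {1, 2, 5}
E[halt U A[(halt & valid) U valid]]: least fixpoint, start Z0 = Sat(A[(halt & valid) U valid]) = {1, 2, 5}, add states in Sat(halt) with some successor in Z. Z1 = {1, 2, 3, 4, 5}; fixed.
Sat(E[halt U A[(halt & valid) U valid]]) = {1, 2, 3, 4, 5}

{1, 2, 3, 4, 5}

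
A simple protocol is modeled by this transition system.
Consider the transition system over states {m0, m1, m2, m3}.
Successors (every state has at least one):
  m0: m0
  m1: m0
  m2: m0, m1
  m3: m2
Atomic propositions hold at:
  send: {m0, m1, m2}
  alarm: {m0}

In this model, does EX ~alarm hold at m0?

No

Sat(~alarm) = {m1, m2, m3}
Sat(EX ~alarm) = {s : some successor in {m1, m2, m3}} = {m2, m3}
m0 ∉ Sat(EX ~alarm) = {m2, m3}, so the formula does not hold at m0.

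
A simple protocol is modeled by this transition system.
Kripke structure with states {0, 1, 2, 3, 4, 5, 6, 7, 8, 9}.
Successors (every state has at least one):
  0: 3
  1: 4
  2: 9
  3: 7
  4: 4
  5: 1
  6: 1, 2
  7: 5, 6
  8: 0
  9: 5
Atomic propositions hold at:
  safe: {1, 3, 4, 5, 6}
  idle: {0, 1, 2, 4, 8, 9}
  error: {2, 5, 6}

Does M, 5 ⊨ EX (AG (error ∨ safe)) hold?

Sat(error ∨ safe) = {1, 2, 3, 4, 5, 6}
AG (error ∨ safe): greatest fixpoint, start Z0 = {1, 2, 3, 4, 5, 6}, keep only states in Sat with every successor in Z. Z1 = {1, 4, 5, 6}; Z2 = {1, 4, 5}; fixed.
Sat(AG (error ∨ safe)) = {1, 4, 5}
Sat(EX (AG (error ∨ safe))) = {s : some successor in {1, 4, 5}} = {1, 4, 5, 6, 7, 9}
5 ∈ Sat(EX (AG (error ∨ safe))) = {1, 4, 5, 6, 7, 9}, so the formula holds at 5.

Yes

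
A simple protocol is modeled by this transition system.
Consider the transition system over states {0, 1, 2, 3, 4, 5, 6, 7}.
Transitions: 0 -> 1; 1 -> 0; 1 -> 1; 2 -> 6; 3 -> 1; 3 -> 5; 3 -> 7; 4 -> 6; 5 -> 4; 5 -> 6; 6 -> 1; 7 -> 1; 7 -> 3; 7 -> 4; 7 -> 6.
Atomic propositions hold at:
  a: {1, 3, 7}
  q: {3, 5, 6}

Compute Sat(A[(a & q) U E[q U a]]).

Sat(a & q) = {3}
E[q U a]: least fixpoint, start Z0 = Sat(a) = {1, 3, 7}, add states in Sat(q) with some successor in Z. Z1 = {1, 3, 6, 7}; Z2 = {1, 3, 5, 6, 7}; fixed.
Sat(E[q U a]) = {1, 3, 5, 6, 7}
A[(a & q) U E[q U a]]: least fixpoint, start Z0 = Sat(E[q U a]) = {1, 3, 5, 6, 7}, add states in Sat(a & q) with every successor in Z. Already a fixed point.
Sat(A[(a & q) U E[q U a]]) = {1, 3, 5, 6, 7}

{1, 3, 5, 6, 7}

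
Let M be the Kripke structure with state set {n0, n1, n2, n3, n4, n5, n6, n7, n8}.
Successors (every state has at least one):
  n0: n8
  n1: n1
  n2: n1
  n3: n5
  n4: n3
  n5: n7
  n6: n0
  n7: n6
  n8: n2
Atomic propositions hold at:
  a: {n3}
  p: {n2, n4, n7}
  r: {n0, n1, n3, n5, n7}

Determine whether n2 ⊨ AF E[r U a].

E[r U a]: least fixpoint, start Z0 = Sat(a) = {n3}, add states in Sat(r) with some successor in Z. Already a fixed point.
Sat(E[r U a]) = {n3}
AF E[r U a]: least fixpoint, start Z0 = {n3}, add states with every successor in Z. Z1 = {n3, n4}; fixed.
Sat(AF E[r U a]) = {n3, n4}
n2 ∉ Sat(AF E[r U a]) = {n3, n4}, so the formula does not hold at n2.

No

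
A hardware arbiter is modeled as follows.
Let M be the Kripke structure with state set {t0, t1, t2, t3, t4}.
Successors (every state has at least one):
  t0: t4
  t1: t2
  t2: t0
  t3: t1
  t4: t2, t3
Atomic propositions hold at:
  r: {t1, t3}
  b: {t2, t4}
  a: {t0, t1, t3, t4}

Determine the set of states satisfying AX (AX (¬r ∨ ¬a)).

Sat(¬r) = {t0, t2, t4}
Sat(¬a) = {t2}
Sat(¬r ∨ ¬a) = {t0, t2, t4}
Sat(AX (¬r ∨ ¬a)) = {s : every successor in {t0, t2, t4}} = {t0, t1, t2}
Sat(AX (AX (¬r ∨ ¬a))) = {s : every successor in {t0, t1, t2}} = {t1, t2, t3}

{t1, t2, t3}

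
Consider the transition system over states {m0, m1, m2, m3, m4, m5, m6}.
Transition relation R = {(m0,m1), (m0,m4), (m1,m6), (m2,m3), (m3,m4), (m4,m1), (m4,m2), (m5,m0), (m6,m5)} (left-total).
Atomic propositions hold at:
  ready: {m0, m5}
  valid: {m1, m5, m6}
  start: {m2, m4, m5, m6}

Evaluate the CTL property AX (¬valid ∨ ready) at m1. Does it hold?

No

Sat(¬valid) = {m0, m2, m3, m4}
Sat(¬valid ∨ ready) = {m0, m2, m3, m4, m5}
Sat(AX (¬valid ∨ ready)) = {s : every successor in {m0, m2, m3, m4, m5}} = {m2, m3, m5, m6}
m1 ∉ Sat(AX (¬valid ∨ ready)) = {m2, m3, m5, m6}, so the formula does not hold at m1.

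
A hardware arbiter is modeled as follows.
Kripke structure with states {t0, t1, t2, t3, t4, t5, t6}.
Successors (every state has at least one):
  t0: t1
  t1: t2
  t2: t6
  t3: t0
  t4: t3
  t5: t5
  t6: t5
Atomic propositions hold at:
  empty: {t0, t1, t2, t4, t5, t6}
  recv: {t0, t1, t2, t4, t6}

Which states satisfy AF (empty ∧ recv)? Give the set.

Sat(empty ∧ recv) = {t0, t1, t2, t4, t6}
AF (empty ∧ recv): least fixpoint, start Z0 = {t0, t1, t2, t4, t6}, add states with every successor in Z. Z1 = {t0, t1, t2, t3, t4, t6}; fixed.
Sat(AF (empty ∧ recv)) = {t0, t1, t2, t3, t4, t6}

{t0, t1, t2, t3, t4, t6}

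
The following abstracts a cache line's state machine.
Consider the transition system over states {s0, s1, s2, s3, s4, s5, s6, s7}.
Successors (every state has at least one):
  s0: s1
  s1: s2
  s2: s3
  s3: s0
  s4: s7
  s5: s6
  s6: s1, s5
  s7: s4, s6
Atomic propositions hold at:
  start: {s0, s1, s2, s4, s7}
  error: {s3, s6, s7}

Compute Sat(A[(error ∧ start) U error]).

{s3, s6, s7}

Sat(error ∧ start) = {s7}
A[(error ∧ start) U error]: least fixpoint, start Z0 = Sat(error) = {s3, s6, s7}, add states in Sat(error ∧ start) with every successor in Z. Already a fixed point.
Sat(A[(error ∧ start) U error]) = {s3, s6, s7}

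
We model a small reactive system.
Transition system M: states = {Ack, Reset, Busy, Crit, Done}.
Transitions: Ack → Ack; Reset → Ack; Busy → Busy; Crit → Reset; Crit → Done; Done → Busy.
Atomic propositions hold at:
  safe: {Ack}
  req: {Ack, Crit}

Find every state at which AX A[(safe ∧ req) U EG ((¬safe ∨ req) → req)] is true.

Sat(safe ∧ req) = {Ack}
Sat(¬safe) = {Reset, Busy, Crit, Done}
Sat(¬safe ∨ req) = {Ack, Reset, Busy, Crit, Done}
Sat((¬safe ∨ req) → req) = {Ack, Crit}
EG ((¬safe ∨ req) → req): greatest fixpoint, start Z0 = {Ack, Crit}, keep only states in Sat with some successor in Z. Z1 = {Ack}; fixed.
Sat(EG ((¬safe ∨ req) → req)) = {Ack}
A[(safe ∧ req) U EG ((¬safe ∨ req) → req)]: least fixpoint, start Z0 = Sat(EG ((¬safe ∨ req) → req)) = {Ack}, add states in Sat(safe ∧ req) with every successor in Z. Already a fixed point.
Sat(A[(safe ∧ req) U EG ((¬safe ∨ req) → req)]) = {Ack}
Sat(AX A[(safe ∧ req) U EG ((¬safe ∨ req) → req)]) = {s : every successor in {Ack}} = {Ack, Reset}

{Ack, Reset}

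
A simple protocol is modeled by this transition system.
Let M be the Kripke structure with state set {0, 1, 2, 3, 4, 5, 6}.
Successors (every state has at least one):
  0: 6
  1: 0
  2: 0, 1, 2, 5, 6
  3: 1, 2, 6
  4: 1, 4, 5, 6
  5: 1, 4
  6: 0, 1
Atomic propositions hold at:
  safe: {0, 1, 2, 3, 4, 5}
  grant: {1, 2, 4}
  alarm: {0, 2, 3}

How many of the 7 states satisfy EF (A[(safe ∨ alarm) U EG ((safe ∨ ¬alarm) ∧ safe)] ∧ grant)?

4

Sat(safe ∨ alarm) = {0, 1, 2, 3, 4, 5}
Sat(¬alarm) = {1, 4, 5, 6}
Sat(safe ∨ ¬alarm) = {0, 1, 2, 3, 4, 5, 6}
Sat((safe ∨ ¬alarm) ∧ safe) = {0, 1, 2, 3, 4, 5}
EG ((safe ∨ ¬alarm) ∧ safe): greatest fixpoint, start Z0 = {0, 1, 2, 3, 4, 5}, keep only states in Sat with some successor in Z. Z1 = {1, 2, 3, 4, 5}; Z2 = {2, 3, 4, 5}; fixed.
Sat(EG ((safe ∨ ¬alarm) ∧ safe)) = {2, 3, 4, 5}
A[(safe ∨ alarm) U EG ((safe ∨ ¬alarm) ∧ safe)]: least fixpoint, start Z0 = Sat(EG ((safe ∨ ¬alarm) ∧ safe)) = {2, 3, 4, 5}, add states in Sat(safe ∨ alarm) with every successor in Z. Already a fixed point.
Sat(A[(safe ∨ alarm) U EG ((safe ∨ ¬alarm) ∧ safe)]) = {2, 3, 4, 5}
Sat(A[(safe ∨ alarm) U EG ((safe ∨ ¬alarm) ∧ safe)] ∧ grant) = {2, 4}
EF (A[(safe ∨ alarm) U EG ((safe ∨ ¬alarm) ∧ safe)] ∧ grant): least fixpoint, start Z0 = {2, 4}, add states with some successor in Z. Z1 = {2, 3, 4, 5}; fixed.
Sat(EF (A[(safe ∨ alarm) U EG ((safe ∨ ¬alarm) ∧ safe)] ∧ grant)) = {2, 3, 4, 5}
|Sat(EF (A[(safe ∨ alarm) U EG ((safe ∨ ¬alarm) ∧ safe)] ∧ grant))| = |{2, 3, 4, 5}| = 4.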